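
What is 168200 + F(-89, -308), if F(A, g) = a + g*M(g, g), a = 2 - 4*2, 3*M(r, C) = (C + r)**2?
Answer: -116367866/3 ≈ -3.8789e+7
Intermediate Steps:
M(r, C) = (C + r)**2/3
a = -6 (a = 2 - 8 = -6)
F(A, g) = -6 + 4*g**3/3 (F(A, g) = -6 + g*((g + g)**2/3) = -6 + g*((2*g)**2/3) = -6 + g*((4*g**2)/3) = -6 + g*(4*g**2/3) = -6 + 4*g**3/3)
168200 + F(-89, -308) = 168200 + (-6 + (4/3)*(-308)**3) = 168200 + (-6 + (4/3)*(-29218112)) = 168200 + (-6 - 116872448/3) = 168200 - 116872466/3 = -116367866/3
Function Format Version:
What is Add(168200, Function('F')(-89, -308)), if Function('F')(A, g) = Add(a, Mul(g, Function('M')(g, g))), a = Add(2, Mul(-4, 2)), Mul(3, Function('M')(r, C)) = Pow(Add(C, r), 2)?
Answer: Rational(-116367866, 3) ≈ -3.8789e+7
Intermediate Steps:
Function('M')(r, C) = Mul(Rational(1, 3), Pow(Add(C, r), 2))
a = -6 (a = Add(2, -8) = -6)
Function('F')(A, g) = Add(-6, Mul(Rational(4, 3), Pow(g, 3))) (Function('F')(A, g) = Add(-6, Mul(g, Mul(Rational(1, 3), Pow(Add(g, g), 2)))) = Add(-6, Mul(g, Mul(Rational(1, 3), Pow(Mul(2, g), 2)))) = Add(-6, Mul(g, Mul(Rational(1, 3), Mul(4, Pow(g, 2))))) = Add(-6, Mul(g, Mul(Rational(4, 3), Pow(g, 2)))) = Add(-6, Mul(Rational(4, 3), Pow(g, 3))))
Add(168200, Function('F')(-89, -308)) = Add(168200, Add(-6, Mul(Rational(4, 3), Pow(-308, 3)))) = Add(168200, Add(-6, Mul(Rational(4, 3), -29218112))) = Add(168200, Add(-6, Rational(-116872448, 3))) = Add(168200, Rational(-116872466, 3)) = Rational(-116367866, 3)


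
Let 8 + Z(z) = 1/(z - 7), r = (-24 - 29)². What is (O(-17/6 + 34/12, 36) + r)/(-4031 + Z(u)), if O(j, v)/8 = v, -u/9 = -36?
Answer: -981749/1280362 ≈ -0.76677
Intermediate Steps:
u = 324 (u = -9*(-36) = 324)
O(j, v) = 8*v
r = 2809 (r = (-53)² = 2809)
Z(z) = -8 + 1/(-7 + z) (Z(z) = -8 + 1/(z - 7) = -8 + 1/(-7 + z))
(O(-17/6 + 34/12, 36) + r)/(-4031 + Z(u)) = (8*36 + 2809)/(-4031 + (57 - 8*324)/(-7 + 324)) = (288 + 2809)/(-4031 + (57 - 2592)/317) = 3097/(-4031 + (1/317)*(-2535)) = 3097/(-4031 - 2535/317) = 3097/(-1280362/317) = 3097*(-317/1280362) = -981749/1280362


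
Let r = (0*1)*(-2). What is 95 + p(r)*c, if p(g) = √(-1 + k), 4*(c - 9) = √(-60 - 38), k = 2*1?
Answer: 104 + 7*I*√2/4 ≈ 104.0 + 2.4749*I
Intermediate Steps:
k = 2
r = 0 (r = 0*(-2) = 0)
c = 9 + 7*I*√2/4 (c = 9 + √(-60 - 38)/4 = 9 + √(-98)/4 = 9 + (7*I*√2)/4 = 9 + 7*I*√2/4 ≈ 9.0 + 2.4749*I)
p(g) = 1 (p(g) = √(-1 + 2) = √1 = 1)
95 + p(r)*c = 95 + 1*(9 + 7*I*√2/4) = 95 + (9 + 7*I*√2/4) = 104 + 7*I*√2/4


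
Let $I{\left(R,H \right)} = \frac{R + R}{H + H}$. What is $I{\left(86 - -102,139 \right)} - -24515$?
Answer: $\frac{3407773}{139} \approx 24516.0$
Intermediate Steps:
$I{\left(R,H \right)} = \frac{R}{H}$ ($I{\left(R,H \right)} = \frac{2 R}{2 H} = 2 R \frac{1}{2 H} = \frac{R}{H}$)
$I{\left(86 - -102,139 \right)} - -24515 = \frac{86 - -102}{139} - -24515 = \left(86 + 102\right) \frac{1}{139} + 24515 = 188 \cdot \frac{1}{139} + 24515 = \frac{188}{139} + 24515 = \frac{3407773}{139}$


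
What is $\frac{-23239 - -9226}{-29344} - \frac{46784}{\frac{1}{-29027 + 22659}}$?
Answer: $\frac{8742179518141}{29344} \approx 2.9792 \cdot 10^{8}$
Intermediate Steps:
$\frac{-23239 - -9226}{-29344} - \frac{46784}{\frac{1}{-29027 + 22659}} = \left(-23239 + 9226\right) \left(- \frac{1}{29344}\right) - \frac{46784}{\frac{1}{-6368}} = \left(-14013\right) \left(- \frac{1}{29344}\right) - \frac{46784}{- \frac{1}{6368}} = \frac{14013}{29344} - -297920512 = \frac{14013}{29344} + 297920512 = \frac{8742179518141}{29344}$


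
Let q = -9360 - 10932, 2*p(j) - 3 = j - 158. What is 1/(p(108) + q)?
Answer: -2/40631 ≈ -4.9223e-5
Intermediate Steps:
p(j) = -155/2 + j/2 (p(j) = 3/2 + (j - 158)/2 = 3/2 + (-158 + j)/2 = 3/2 + (-79 + j/2) = -155/2 + j/2)
q = -20292
1/(p(108) + q) = 1/((-155/2 + (½)*108) - 20292) = 1/((-155/2 + 54) - 20292) = 1/(-47/2 - 20292) = 1/(-40631/2) = -2/40631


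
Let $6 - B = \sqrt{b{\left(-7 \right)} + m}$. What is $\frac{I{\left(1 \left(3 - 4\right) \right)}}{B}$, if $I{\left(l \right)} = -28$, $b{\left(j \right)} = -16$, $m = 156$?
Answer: $\frac{21}{13} + \frac{7 \sqrt{35}}{13} \approx 4.801$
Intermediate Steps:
$B = 6 - 2 \sqrt{35}$ ($B = 6 - \sqrt{-16 + 156} = 6 - \sqrt{140} = 6 - 2 \sqrt{35} \approx -5.8322$)
$\frac{I{\left(1 \left(3 - 4\right) \right)}}{B} = - \frac{28}{6 - 2 \sqrt{35}}$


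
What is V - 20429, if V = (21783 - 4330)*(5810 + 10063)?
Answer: 277011040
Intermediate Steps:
V = 277031469 (V = 17453*15873 = 277031469)
V - 20429 = 277031469 - 20429 = 277011040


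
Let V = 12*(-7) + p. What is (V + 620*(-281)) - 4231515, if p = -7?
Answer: -4405826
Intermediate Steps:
V = -91 (V = 12*(-7) - 7 = -84 - 7 = -91)
(V + 620*(-281)) - 4231515 = (-91 + 620*(-281)) - 4231515 = (-91 - 174220) - 4231515 = -174311 - 4231515 = -4405826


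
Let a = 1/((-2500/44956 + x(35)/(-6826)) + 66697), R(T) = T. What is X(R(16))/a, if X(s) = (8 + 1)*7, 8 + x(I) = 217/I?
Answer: 1611797391394533/383587070 ≈ 4.2019e+6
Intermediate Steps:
x(I) = -8 + 217/I
X(s) = 63 (X(s) = 9*7 = 63)
a = 383587070/25584085577691 (a = 1/((-2500/44956 + (-8 + 217/35)/(-6826)) + 66697) = 1/((-2500*1/44956 + (-8 + 217*(1/35))*(-1/6826)) + 66697) = 1/((-625/11239 + (-8 + 31/5)*(-1/6826)) + 66697) = 1/((-625/11239 - 9/5*(-1/6826)) + 66697) = 1/((-625/11239 + 9/34130) + 66697) = 1/(-21230099/383587070 + 66697) = 1/(25584085577691/383587070) = 383587070/25584085577691 ≈ 1.4993e-5)
X(R(16))/a = 63/(383587070/25584085577691) = 63*(25584085577691/383587070) = 1611797391394533/383587070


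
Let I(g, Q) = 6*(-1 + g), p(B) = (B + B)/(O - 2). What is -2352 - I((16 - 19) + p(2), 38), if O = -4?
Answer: -2324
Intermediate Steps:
p(B) = -B/3 (p(B) = (B + B)/(-4 - 2) = (2*B)/(-6) = (2*B)*(-⅙) = -B/3)
I(g, Q) = -6 + 6*g
-2352 - I((16 - 19) + p(2), 38) = -2352 - (-6 + 6*((16 - 19) - ⅓*2)) = -2352 - (-6 + 6*(-3 - ⅔)) = -2352 - (-6 + 6*(-11/3)) = -2352 - (-6 - 22) = -2352 - 1*(-28) = -2352 + 28 = -2324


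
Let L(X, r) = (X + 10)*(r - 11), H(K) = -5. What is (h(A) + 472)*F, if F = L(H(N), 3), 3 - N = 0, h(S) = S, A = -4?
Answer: -18720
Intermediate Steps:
N = 3 (N = 3 - 1*0 = 3 + 0 = 3)
L(X, r) = (-11 + r)*(10 + X) (L(X, r) = (10 + X)*(-11 + r) = (-11 + r)*(10 + X))
F = -40 (F = -110 - 11*(-5) + 10*3 - 5*3 = -110 + 55 + 30 - 15 = -40)
(h(A) + 472)*F = (-4 + 472)*(-40) = 468*(-40) = -18720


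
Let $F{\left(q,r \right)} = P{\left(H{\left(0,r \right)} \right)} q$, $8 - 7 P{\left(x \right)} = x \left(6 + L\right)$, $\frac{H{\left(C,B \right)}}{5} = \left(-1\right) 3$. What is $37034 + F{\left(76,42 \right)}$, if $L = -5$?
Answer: $\frac{260986}{7} \approx 37284.0$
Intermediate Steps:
$H{\left(C,B \right)} = -15$ ($H{\left(C,B \right)} = 5 \left(\left(-1\right) 3\right) = 5 \left(-3\right) = -15$)
$P{\left(x \right)} = \frac{8}{7} - \frac{x}{7}$ ($P{\left(x \right)} = \frac{8}{7} - \frac{x \left(6 - 5\right)}{7} = \frac{8}{7} - \frac{x 1}{7} = \frac{8}{7} - \frac{x}{7}$)
$F{\left(q,r \right)} = \frac{23 q}{7}$ ($F{\left(q,r \right)} = \left(\frac{8}{7} - - \frac{15}{7}\right) q = \left(\frac{8}{7} + \frac{15}{7}\right) q = \frac{23 q}{7}$)
$37034 + F{\left(76,42 \right)} = 37034 + \frac{23}{7} \cdot 76 = 37034 + \frac{1748}{7} = \frac{260986}{7}$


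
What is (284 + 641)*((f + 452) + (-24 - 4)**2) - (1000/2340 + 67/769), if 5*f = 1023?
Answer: 119893924726/89973 ≈ 1.3326e+6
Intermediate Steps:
f = 1023/5 (f = (1/5)*1023 = 1023/5 ≈ 204.60)
(284 + 641)*((f + 452) + (-24 - 4)**2) - (1000/2340 + 67/769) = (284 + 641)*((1023/5 + 452) + (-24 - 4)**2) - (1000/2340 + 67/769) = 925*(3283/5 + (-28)**2) - (1000*(1/2340) + 67*(1/769)) = 925*(3283/5 + 784) - (50/117 + 67/769) = 925*(7203/5) - 1*46289/89973 = 1332555 - 46289/89973 = 119893924726/89973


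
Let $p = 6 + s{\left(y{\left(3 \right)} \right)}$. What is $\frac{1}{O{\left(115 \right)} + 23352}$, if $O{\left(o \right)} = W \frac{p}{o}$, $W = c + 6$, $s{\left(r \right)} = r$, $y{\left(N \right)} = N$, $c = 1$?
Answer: $\frac{115}{2685543} \approx 4.2822 \cdot 10^{-5}$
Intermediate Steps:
$p = 9$ ($p = 6 + 3 = 9$)
$W = 7$ ($W = 1 + 6 = 7$)
$O{\left(o \right)} = \frac{63}{o}$ ($O{\left(o \right)} = 7 \frac{9}{o} = \frac{63}{o}$)
$\frac{1}{O{\left(115 \right)} + 23352} = \frac{1}{\frac{63}{115} + 23352} = \frac{1}{\frac{2685543}{115}} = \frac{115}{2685543}$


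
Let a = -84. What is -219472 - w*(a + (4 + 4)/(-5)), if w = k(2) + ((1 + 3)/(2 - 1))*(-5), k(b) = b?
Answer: -1105064/5 ≈ -2.2101e+5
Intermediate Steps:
w = -18 (w = 2 + ((1 + 3)/(2 - 1))*(-5) = 2 + (4/1)*(-5) = 2 + (4*1)*(-5) = 2 + 4*(-5) = 2 - 20 = -18)
-219472 - w*(a + (4 + 4)/(-5)) = -219472 - (-18)*(-84 + (4 + 4)/(-5)) = -219472 - (-18)*(-84 + 8*(-⅕)) = -219472 - (-18)*(-84 - 8/5) = -219472 - (-18)*(-428)/5 = -219472 - 1*7704/5 = -219472 - 7704/5 = -1105064/5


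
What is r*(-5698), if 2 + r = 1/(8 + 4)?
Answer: 65527/6 ≈ 10921.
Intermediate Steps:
r = -23/12 (r = -2 + 1/(8 + 4) = -2 + 1/12 = -23/12 ≈ -1.9167)
r*(-5698) = -23/12*(-5698) = 65527/6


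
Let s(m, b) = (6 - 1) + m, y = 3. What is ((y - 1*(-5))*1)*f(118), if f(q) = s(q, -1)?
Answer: 984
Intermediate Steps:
s(m, b) = 5 + m
f(q) = 5 + q
((y - 1*(-5))*1)*f(118) = ((3 - 1*(-5))*1)*(5 + 118) = ((3 + 5)*1)*123 = (8*1)*123 = 8*123 = 984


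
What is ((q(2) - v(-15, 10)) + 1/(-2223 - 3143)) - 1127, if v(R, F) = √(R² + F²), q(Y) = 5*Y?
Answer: -5993823/5366 - 5*√13 ≈ -1135.0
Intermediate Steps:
v(R, F) = √(F² + R²)
((q(2) - v(-15, 10)) + 1/(-2223 - 3143)) - 1127 = ((5*2 - √(10² + (-15)²)) + 1/(-2223 - 3143)) - 1127 = ((10 - √(100 + 225)) + 1/(-5366)) - 1127 = ((10 - √325) - 1/5366) - 1127 = ((10 - 5*√13) - 1/5366) - 1127 = (53659/5366 - 5*√13) - 1127 = -5993823/5366 - 5*√13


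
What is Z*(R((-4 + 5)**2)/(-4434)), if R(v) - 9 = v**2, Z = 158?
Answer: -790/2217 ≈ -0.35634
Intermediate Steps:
R(v) = 9 + v**2
Z*(R((-4 + 5)**2)/(-4434)) = 158*((9 + ((-4 + 5)**2)**2)/(-4434)) = 158*((9 + (1**2)**2)*(-1/4434)) = 158*((9 + 1**2)*(-1/4434)) = 158*((9 + 1)*(-1/4434)) = 158*(10*(-1/4434)) = 158*(-5/2217) = -790/2217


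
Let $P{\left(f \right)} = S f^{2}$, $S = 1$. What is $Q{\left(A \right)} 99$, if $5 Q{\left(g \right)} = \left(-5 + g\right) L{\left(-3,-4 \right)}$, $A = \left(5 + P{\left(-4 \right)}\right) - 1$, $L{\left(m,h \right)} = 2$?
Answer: $594$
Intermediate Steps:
$P{\left(f \right)} = f^{2}$ ($P{\left(f \right)} = 1 f^{2} = f^{2}$)
$A = 20$ ($A = \left(5 + \left(-4\right)^{2}\right) - 1 = \left(5 + 16\right) - 1 = 21 - 1 = 20$)
$Q{\left(g \right)} = -2 + \frac{2 g}{5}$ ($Q{\left(g \right)} = \frac{\left(-5 + g\right) 2}{5} = \frac{-10 + 2 g}{5} = -2 + \frac{2 g}{5}$)
$Q{\left(A \right)} 99 = \left(-2 + \frac{2}{5} \cdot 20\right) 99 = \left(-2 + 8\right) 99 = 6 \cdot 99 = 594$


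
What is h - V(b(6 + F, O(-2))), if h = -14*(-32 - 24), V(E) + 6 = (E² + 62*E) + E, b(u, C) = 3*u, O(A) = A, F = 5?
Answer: -2378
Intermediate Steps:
V(E) = -6 + E² + 63*E (V(E) = -6 + ((E² + 62*E) + E) = -6 + (E² + 63*E) = -6 + E² + 63*E)
h = 784 (h = -14*(-56) = 784)
h - V(b(6 + F, O(-2))) = 784 - (-6 + (3*(6 + 5))² + 63*(3*(6 + 5))) = 784 - (-6 + (3*11)² + 63*(3*11)) = 784 - (-6 + 33² + 63*33) = 784 - (-6 + 1089 + 2079) = 784 - 1*3162 = 784 - 3162 = -2378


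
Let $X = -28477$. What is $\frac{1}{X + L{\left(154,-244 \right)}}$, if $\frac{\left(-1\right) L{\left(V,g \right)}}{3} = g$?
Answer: $- \frac{1}{27745} \approx -3.6043 \cdot 10^{-5}$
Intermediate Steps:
$L{\left(V,g \right)} = - 3 g$
$\frac{1}{X + L{\left(154,-244 \right)}} = \frac{1}{-28477 - -732} = \frac{1}{-28477 + 732} = \frac{1}{-27745} = - \frac{1}{27745}$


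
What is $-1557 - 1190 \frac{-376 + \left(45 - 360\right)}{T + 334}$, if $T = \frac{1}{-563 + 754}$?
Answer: $\frac{11545715}{12759} \approx 904.91$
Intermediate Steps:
$T = \frac{1}{191} \approx 0.0052356$
$-1557 - 1190 \frac{-376 + \left(45 - 360\right)}{T + 334} = -1557 - 1190 \frac{-376 + \left(45 - 360\right)}{\frac{1}{191} + 334} = -1557 - 1190 \frac{-376 - 315}{\frac{63795}{191}} = -1557 - 1190 \left(\left(-691\right) \frac{191}{63795}\right) = -1557 - - \frac{31411478}{12759} = -1557 + \frac{31411478}{12759} = \frac{11545715}{12759}$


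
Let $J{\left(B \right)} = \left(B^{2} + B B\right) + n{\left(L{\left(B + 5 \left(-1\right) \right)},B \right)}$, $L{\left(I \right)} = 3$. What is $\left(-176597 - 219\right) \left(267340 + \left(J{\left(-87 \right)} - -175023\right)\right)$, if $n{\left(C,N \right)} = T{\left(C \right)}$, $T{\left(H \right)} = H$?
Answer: $-80894027264$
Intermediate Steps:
$n{\left(C,N \right)} = C$
$J{\left(B \right)} = 3 + 2 B^{2}$ ($J{\left(B \right)} = \left(B^{2} + B B\right) + 3 = \left(B^{2} + B^{2}\right) + 3 = 2 B^{2} + 3 = 3 + 2 B^{2}$)
$\left(-176597 - 219\right) \left(267340 + \left(J{\left(-87 \right)} - -175023\right)\right) = \left(-176597 - 219\right) \left(267340 + \left(\left(3 + 2 \left(-87\right)^{2}\right) - -175023\right)\right) = - 176816 \left(267340 + \left(\left(3 + 2 \cdot 7569\right) + 175023\right)\right) = - 176816 \left(267340 + \left(\left(3 + 15138\right) + 175023\right)\right) = - 176816 \left(267340 + \left(15141 + 175023\right)\right) = - 176816 \left(267340 + 190164\right) = \left(-176816\right) 457504 = -80894027264$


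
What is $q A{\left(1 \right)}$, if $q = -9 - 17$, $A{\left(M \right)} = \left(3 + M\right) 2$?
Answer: $-208$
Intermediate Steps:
$A{\left(M \right)} = 6 + 2 M$
$q = -26$
$q A{\left(1 \right)} = - 26 \left(6 + 2 \cdot 1\right) = - 26 \left(6 + 2\right) = \left(-26\right) 8 = -208$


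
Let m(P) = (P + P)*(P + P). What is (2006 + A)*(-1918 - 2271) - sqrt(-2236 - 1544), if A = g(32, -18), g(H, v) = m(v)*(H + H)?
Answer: -355855550 - 6*I*sqrt(105) ≈ -3.5586e+8 - 61.482*I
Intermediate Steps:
m(P) = 4*P**2 (m(P) = (2*P)*(2*P) = 4*P**2)
g(H, v) = 8*H*v**2 (g(H, v) = (4*v**2)*(H + H) = (4*v**2)*(2*H) = 8*H*v**2)
A = 82944 (A = 8*32*(-18)**2 = 8*32*324 = 82944)
(2006 + A)*(-1918 - 2271) - sqrt(-2236 - 1544) = (2006 + 82944)*(-1918 - 2271) - sqrt(-2236 - 1544) = 84950*(-4189) - sqrt(-3780) = -355855550 - 6*I*sqrt(105)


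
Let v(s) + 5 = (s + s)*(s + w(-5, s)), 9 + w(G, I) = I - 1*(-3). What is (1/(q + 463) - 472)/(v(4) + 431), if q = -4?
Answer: -216647/202878 ≈ -1.0679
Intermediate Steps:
w(G, I) = -6 + I (w(G, I) = -9 + (I - 1*(-3)) = -9 + (I + 3) = -9 + (3 + I) = -6 + I)
v(s) = -5 + 2*s*(-6 + 2*s) (v(s) = -5 + (s + s)*(s + (-6 + s)) = -5 + (2*s)*(-6 + 2*s) = -5 + 2*s*(-6 + 2*s))
(1/(q + 463) - 472)/(v(4) + 431) = (1/(-4 + 463) - 472)/((-5 - 12*4 + 4*4²) + 431) = (1/459 - 472)/((-5 - 48 + 4*16) + 431) = (1/459 - 472)/((-5 - 48 + 64) + 431) = -216647/(459*(11 + 431)) = -216647/459/442 = -216647/459*1/442 = -216647/202878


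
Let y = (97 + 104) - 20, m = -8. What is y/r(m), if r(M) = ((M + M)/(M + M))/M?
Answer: -1448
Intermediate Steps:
y = 181 (y = 201 - 20 = 181)
r(M) = 1/M (r(M) = ((2*M)/((2*M)))/M = ((2*M)*(1/(2*M)))/M = 1/M)
y/r(m) = 181/(1/(-8)) = 181/(-1/8) = 181*(-8) = -1448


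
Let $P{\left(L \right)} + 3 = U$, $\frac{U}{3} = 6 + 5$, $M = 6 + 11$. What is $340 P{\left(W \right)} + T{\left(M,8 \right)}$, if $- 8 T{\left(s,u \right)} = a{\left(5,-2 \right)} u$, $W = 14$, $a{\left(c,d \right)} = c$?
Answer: $10195$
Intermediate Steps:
$M = 17$
$T{\left(s,u \right)} = - \frac{5 u}{8}$
$U = 33$ ($U = 3 \left(6 + 5\right) = 3 \cdot 11 = 33$)
$P{\left(L \right)} = 30$ ($P{\left(L \right)} = -3 + 33 = 30$)
$340 P{\left(W \right)} + T{\left(M,8 \right)} = 340 \cdot 30 - 5 = 10200 - 5 = 10195$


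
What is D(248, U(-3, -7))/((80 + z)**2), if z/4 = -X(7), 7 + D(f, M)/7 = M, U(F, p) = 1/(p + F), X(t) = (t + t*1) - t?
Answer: -497/27040 ≈ -0.018380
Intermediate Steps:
X(t) = t (X(t) = (t + t) - t = 2*t - t = t)
U(F, p) = 1/(F + p)
D(f, M) = -49 + 7*M
z = -28 (z = 4*(-1*7) = 4*(-7) = -28)
D(248, U(-3, -7))/((80 + z)**2) = (-49 + 7/(-3 - 7))/((80 - 28)**2) = (-49 + 7/(-10))/(52**2) = (-49 + 7*(-1/10))/2704 = (-49 - 7/10)*(1/2704) = -497/10*1/2704 = -497/27040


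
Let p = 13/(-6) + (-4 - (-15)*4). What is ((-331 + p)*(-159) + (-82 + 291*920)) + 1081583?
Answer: 2786581/2 ≈ 1.3933e+6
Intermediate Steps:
p = 323/6 (p = -⅙*13 + (-4 - 5*(-12)) = -13/6 + (-4 + 60) = -13/6 + 56 = 323/6 ≈ 53.833)
((-331 + p)*(-159) + (-82 + 291*920)) + 1081583 = ((-331 + 323/6)*(-159) + (-82 + 291*920)) + 1081583 = (-1663/6*(-159) + (-82 + 267720)) + 1081583 = (88139/2 + 267638) + 1081583 = 623415/2 + 1081583 = 2786581/2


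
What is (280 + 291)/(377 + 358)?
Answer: 571/735 ≈ 0.77687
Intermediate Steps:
(280 + 291)/(377 + 358) = 571/735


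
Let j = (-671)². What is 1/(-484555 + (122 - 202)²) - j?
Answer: -215284985356/478155 ≈ -4.5024e+5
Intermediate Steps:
j = 450241
1/(-484555 + (122 - 202)²) - j = 1/(-484555 + (122 - 202)²) - 1*450241 = 1/(-484555 + (-80)²) - 450241 = 1/(-484555 + 6400) - 450241 = 1/(-478155) - 450241 = -1/478155 - 450241 = -215284985356/478155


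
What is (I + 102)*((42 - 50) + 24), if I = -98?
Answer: 64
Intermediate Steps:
(I + 102)*((42 - 50) + 24) = (-98 + 102)*((42 - 50) + 24) = 4*(-8 + 24) = 4*16 = 64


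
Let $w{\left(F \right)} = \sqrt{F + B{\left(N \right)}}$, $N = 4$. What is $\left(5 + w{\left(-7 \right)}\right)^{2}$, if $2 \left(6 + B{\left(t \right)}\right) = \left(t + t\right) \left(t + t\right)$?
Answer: $\left(5 + \sqrt{19}\right)^{2} \approx 87.589$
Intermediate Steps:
$B{\left(t \right)} = -6 + 2 t^{2}$ ($B{\left(t \right)} = -6 + \frac{\left(t + t\right) \left(t + t\right)}{2} = -6 + \frac{2 t 2 t}{2} = -6 + \frac{4 t^{2}}{2} = -6 + 2 t^{2}$)
$w{\left(F \right)} = \sqrt{26 + F}$ ($w{\left(F \right)} = \sqrt{F - \left(6 - 2 \cdot 4^{2}\right)} = \sqrt{F + \left(-6 + 2 \cdot 16\right)} = \sqrt{F + \left(-6 + 32\right)} = \sqrt{F + 26} = \sqrt{26 + F}$)
$\left(5 + w{\left(-7 \right)}\right)^{2} = \left(5 + \sqrt{26 - 7}\right)^{2} = \left(5 + \sqrt{19}\right)^{2}$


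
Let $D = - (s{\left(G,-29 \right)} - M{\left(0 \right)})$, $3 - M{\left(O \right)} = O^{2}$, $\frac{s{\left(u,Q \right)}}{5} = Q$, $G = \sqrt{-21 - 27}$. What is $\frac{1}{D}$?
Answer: $\frac{1}{148} \approx 0.0067568$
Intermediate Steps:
$G = 4 i \sqrt{3}$ ($G = \sqrt{-48} = 4 i \sqrt{3} \approx 6.9282 i$)
$s{\left(u,Q \right)} = 5 Q$
$M{\left(O \right)} = 3 - O^{2}$
$D = 148$ ($D = - (5 \left(-29\right) - \left(3 - 0^{2}\right)) = - (-145 - \left(3 - 0\right)) = - (-145 - \left(3 + 0\right)) = - (-145 - 3) = \left(-1\right) \left(-148\right) = 148$)
$\frac{1}{D} = \frac{1}{148}$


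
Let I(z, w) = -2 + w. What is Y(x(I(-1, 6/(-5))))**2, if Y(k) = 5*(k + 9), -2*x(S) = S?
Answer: 2809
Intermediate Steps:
x(S) = -S/2
Y(k) = 45 + 5*k (Y(k) = 5*(9 + k) = 45 + 5*k)
Y(x(I(-1, 6/(-5))))**2 = (45 + 5*(-(-2 + 6/(-5))/2))**2 = (45 + 5*(-(-2 + 6*(-1/5))/2))**2 = (45 + 5*(-(-2 - 6/5)/2))**2 = (45 + 5*(-1/2*(-16/5)))**2 = (45 + 5*(8/5))**2 = (45 + 8)**2 = 53**2 = 2809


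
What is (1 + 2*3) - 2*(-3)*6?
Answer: 43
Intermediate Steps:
(1 + 2*3) - 2*(-3)*6 = (1 + 6) - (-6)*6 = 7 - 1*(-36) = 7 + 36 = 43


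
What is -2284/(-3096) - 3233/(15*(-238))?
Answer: 378401/230265 ≈ 1.6433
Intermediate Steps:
-2284/(-3096) - 3233/(15*(-238)) = -2284*(-1/3096) - 3233/(-3570) = 571/774 - 3233*(-1/3570) = 571/774 + 3233/3570 = 378401/230265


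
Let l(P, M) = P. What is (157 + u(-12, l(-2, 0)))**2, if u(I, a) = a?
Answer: 24025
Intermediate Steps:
(157 + u(-12, l(-2, 0)))**2 = (157 - 2)**2 = 155**2 = 24025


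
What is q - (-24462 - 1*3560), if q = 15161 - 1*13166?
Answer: 30017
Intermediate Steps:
q = 1995 (q = 15161 - 13166 = 1995)
q - (-24462 - 1*3560) = 1995 - (-24462 - 1*3560) = 1995 - (-24462 - 3560) = 1995 - 1*(-28022) = 1995 + 28022 = 30017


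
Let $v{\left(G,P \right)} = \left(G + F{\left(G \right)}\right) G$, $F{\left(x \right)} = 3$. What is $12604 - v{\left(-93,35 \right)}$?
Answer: $4234$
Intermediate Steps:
$v{\left(G,P \right)} = G \left(3 + G\right)$ ($v{\left(G,P \right)} = \left(G + 3\right) G = \left(3 + G\right) G = G \left(3 + G\right)$)
$12604 - v{\left(-93,35 \right)} = 12604 - - 93 \left(3 - 93\right) = 12604 - \left(-93\right) \left(-90\right) = 12604 - 8370 = 4234$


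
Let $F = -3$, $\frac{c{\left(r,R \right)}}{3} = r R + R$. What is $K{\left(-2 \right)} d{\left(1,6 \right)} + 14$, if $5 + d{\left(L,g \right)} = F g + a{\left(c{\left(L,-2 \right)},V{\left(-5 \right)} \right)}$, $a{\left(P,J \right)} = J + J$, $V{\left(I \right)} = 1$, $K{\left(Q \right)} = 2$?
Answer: $-28$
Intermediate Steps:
$c{\left(r,R \right)} = 3 R + 3 R r$ ($c{\left(r,R \right)} = 3 \left(r R + R\right) = 3 \left(R r + R\right) = 3 \left(R + R r\right) = 3 R + 3 R r$)
$a{\left(P,J \right)} = 2 J$
$d{\left(L,g \right)} = -3 - 3 g$ ($d{\left(L,g \right)} = -5 - \left(-2 + 3 g\right) = -3 - 3 g$)
$K{\left(-2 \right)} d{\left(1,6 \right)} + 14 = 2 \left(-3 - 18\right) + 14 = 2 \left(-21\right) + 14 = -42 + 14 = -28$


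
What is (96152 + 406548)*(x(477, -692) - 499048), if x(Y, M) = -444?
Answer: -251094628400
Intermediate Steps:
(96152 + 406548)*(x(477, -692) - 499048) = (96152 + 406548)*(-444 - 499048) = 502700*(-499492) = -251094628400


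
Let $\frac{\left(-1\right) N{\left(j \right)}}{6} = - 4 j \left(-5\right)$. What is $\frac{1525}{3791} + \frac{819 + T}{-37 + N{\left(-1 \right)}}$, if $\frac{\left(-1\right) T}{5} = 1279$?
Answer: $- \frac{21012041}{314653} \approx -66.778$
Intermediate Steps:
$N{\left(j \right)} = - 120 j$ ($N{\left(j \right)} = - 6 - 4 j \left(-5\right) = - 6 \cdot 20 j = - 120 j$)
$T = -6395$ ($T = \left(-5\right) 1279 = -6395$)
$\frac{1525}{3791} + \frac{819 + T}{-37 + N{\left(-1 \right)}} = \frac{1525}{3791} + \frac{819 - 6395}{-37 - -120} = 1525 \cdot \frac{1}{3791} - \frac{5576}{-37 + 120} = \frac{1525}{3791} - \frac{5576}{83} = - \frac{21012041}{314653}$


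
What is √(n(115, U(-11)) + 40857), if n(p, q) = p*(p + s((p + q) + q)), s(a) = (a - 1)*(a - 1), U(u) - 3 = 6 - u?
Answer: √2781422 ≈ 1667.8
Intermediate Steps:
U(u) = 9 - u (U(u) = 3 + (6 - u) = 9 - u)
s(a) = (-1 + a)² (s(a) = (-1 + a)*(-1 + a) = (-1 + a)²)
n(p, q) = p*(p + (-1 + p + 2*q)²) (n(p, q) = p*(p + (-1 + ((p + q) + q))²) = p*(p + (-1 + (p + 2*q))²) = p*(p + (-1 + p + 2*q)²))
√(n(115, U(-11)) + 40857) = √(115*(115 + (-1 + 115 + 2*(9 - 1*(-11)))²) + 40857) = √(115*(115 + (-1 + 115 + 2*(9 + 11))²) + 40857) = √(115*(115 + (-1 + 115 + 2*20)²) + 40857) = √(115*(115 + (-1 + 115 + 40)²) + 40857) = √(115*(115 + 154²) + 40857) = √(115*(115 + 23716) + 40857) = √(115*23831 + 40857) = √(2740565 + 40857) = √2781422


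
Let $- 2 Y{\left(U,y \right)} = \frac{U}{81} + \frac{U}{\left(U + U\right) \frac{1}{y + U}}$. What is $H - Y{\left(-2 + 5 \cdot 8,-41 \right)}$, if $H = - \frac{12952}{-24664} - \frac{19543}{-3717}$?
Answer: $\frac{2173042519}{412542396} \approx 5.2674$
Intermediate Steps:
$Y{\left(U,y \right)} = - \frac{83 U}{324} - \frac{y}{4}$ ($Y{\left(U,y \right)} = - \frac{\frac{U}{81} + \frac{U}{\left(U + U\right) \frac{1}{y + U}}}{2} = - \frac{U \frac{1}{81} + \frac{U}{2 U \frac{1}{U + y}}}{2} = - \frac{\frac{U}{81} + \frac{U}{2 U \frac{1}{U + y}}}{2} = - \frac{\frac{U}{81} + U \frac{U + y}{2 U}}{2} = - \frac{\frac{U}{81} + \left(\frac{U}{2} + \frac{y}{2}\right)}{2} = - \frac{\frac{y}{2} + \frac{83 U}{162}}{2} = - \frac{83 U}{324} - \frac{y}{4}$)
$H = \frac{66268892}{11459511}$ ($H = \left(-12952\right) \left(- \frac{1}{24664}\right) - - \frac{19543}{3717} = \frac{1619}{3083} + \frac{19543}{3717} = \frac{66268892}{11459511} \approx 5.7829$)
$H - Y{\left(-2 + 5 \cdot 8,-41 \right)} = \frac{66268892}{11459511} - \left(- \frac{83 \left(-2 + 5 \cdot 8\right)}{324} - - \frac{41}{4}\right) = \frac{66268892}{11459511} - \left(- \frac{83 \left(-2 + 40\right)}{324} + \frac{41}{4}\right) = \frac{66268892}{11459511} - \left(\left(- \frac{83}{324}\right) 38 + \frac{41}{4}\right) = \frac{66268892}{11459511} - \left(- \frac{1577}{162} + \frac{41}{4}\right) = \frac{66268892}{11459511} - \frac{167}{324} = \frac{2173042519}{412542396}$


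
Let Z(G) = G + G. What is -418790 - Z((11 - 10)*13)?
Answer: -418816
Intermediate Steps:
Z(G) = 2*G
-418790 - Z((11 - 10)*13) = -418790 - 2*(11 - 10)*13 = -418790 - 2*1*13 = -418790 - 2*13 = -418790 - 1*26 = -418790 - 26 = -418816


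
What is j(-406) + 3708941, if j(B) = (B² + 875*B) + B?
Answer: 3518121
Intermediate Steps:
j(B) = B² + 876*B
j(-406) + 3708941 = -406*(876 - 406) + 3708941 = -406*470 + 3708941 = -190820 + 3708941 = 3518121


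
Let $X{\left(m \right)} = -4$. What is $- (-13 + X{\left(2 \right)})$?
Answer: $17$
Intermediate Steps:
$- (-13 + X{\left(2 \right)}) = - (-13 - 4) = \left(-1\right) \left(-17\right) = 17$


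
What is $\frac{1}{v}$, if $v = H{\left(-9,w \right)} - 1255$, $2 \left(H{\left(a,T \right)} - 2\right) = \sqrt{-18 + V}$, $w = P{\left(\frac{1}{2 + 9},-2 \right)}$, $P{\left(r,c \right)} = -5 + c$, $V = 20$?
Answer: $- \frac{2506}{3140017} - \frac{\sqrt{2}}{3140017} \approx -0.00079854$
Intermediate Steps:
$w = -7$ ($w = -5 - 2 = -7$)
$H{\left(a,T \right)} = 2 + \frac{\sqrt{2}}{2}$ ($H{\left(a,T \right)} = 2 + \frac{\sqrt{-18 + 20}}{2} = 2 + \frac{\sqrt{2}}{2}$)
$v = -1253 + \frac{\sqrt{2}}{2}$ ($v = \left(2 + \frac{\sqrt{2}}{2}\right) - 1255 = -1253 + \frac{\sqrt{2}}{2} \approx -1252.3$)
$\frac{1}{v} = \frac{1}{-1253 + \frac{\sqrt{2}}{2}}$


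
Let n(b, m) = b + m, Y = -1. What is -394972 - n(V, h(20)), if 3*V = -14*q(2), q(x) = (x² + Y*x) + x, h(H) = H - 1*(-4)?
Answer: -1184932/3 ≈ -3.9498e+5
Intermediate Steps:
h(H) = 4 + H (h(H) = H + 4 = 4 + H)
q(x) = x² (q(x) = (x² - x) + x = x²)
V = -56/3 (V = (-14*2²)/3 = (-14*4)/3 = (⅓)*(-56) = -56/3 ≈ -18.667)
-394972 - n(V, h(20)) = -394972 - (-56/3 + (4 + 20)) = -394972 - (-56/3 + 24) = -394972 - 1*16/3 = -394972 - 16/3 = -1184932/3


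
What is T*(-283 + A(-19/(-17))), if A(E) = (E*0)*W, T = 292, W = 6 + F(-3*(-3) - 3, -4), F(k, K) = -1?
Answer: -82636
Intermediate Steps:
W = 5 (W = 6 - 1 = 5)
A(E) = 0 (A(E) = (E*0)*5 = 0*5 = 0)
T*(-283 + A(-19/(-17))) = 292*(-283 + 0) = 292*(-283) = -82636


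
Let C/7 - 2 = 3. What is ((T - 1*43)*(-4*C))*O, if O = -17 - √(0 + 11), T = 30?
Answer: -30940 - 1820*√11 ≈ -36976.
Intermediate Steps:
C = 35 (C = 14 + 7*3 = 14 + 21 = 35)
O = -17 - √11 ≈ -20.317
((T - 1*43)*(-4*C))*O = ((30 - 1*43)*(-4*35))*(-17 - √11) = ((30 - 43)*(-140))*(-17 - √11) = (-13*(-140))*(-17 - √11) = 1820*(-17 - √11) = -30940 - 1820*√11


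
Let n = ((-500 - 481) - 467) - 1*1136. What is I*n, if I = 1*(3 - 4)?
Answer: 2584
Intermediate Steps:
I = -1 (I = 1*(-1) = -1)
n = -2584 (n = (-981 - 467) - 1136 = -1448 - 1136 = -2584)
I*n = -1*(-2584) = 2584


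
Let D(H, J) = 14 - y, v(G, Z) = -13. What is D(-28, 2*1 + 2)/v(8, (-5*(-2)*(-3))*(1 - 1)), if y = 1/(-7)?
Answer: -99/91 ≈ -1.0879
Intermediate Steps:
y = -⅐ ≈ -0.14286
D(H, J) = 99/7 (D(H, J) = 14 - 1*(-⅐) = 14 + ⅐ = 99/7)
D(-28, 2*1 + 2)/v(8, (-5*(-2)*(-3))*(1 - 1)) = (99/7)/(-13) = (99/7)*(-1/13) = -99/91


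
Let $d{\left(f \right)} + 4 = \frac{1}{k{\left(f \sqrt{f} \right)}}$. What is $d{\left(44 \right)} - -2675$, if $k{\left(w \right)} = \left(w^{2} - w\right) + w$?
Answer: $\frac{227526465}{85184} \approx 2671.0$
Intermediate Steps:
$k{\left(w \right)} = w^{2}$
$d{\left(f \right)} = -4 + \frac{1}{f^{3}}$ ($d{\left(f \right)} = -4 + \frac{1}{\left(f \sqrt{f}\right)^{2}} = -4 + \frac{1}{\left(f^{\frac{3}{2}}\right)^{2}} = -4 + \frac{1}{f^{3}}$)
$d{\left(44 \right)} - -2675 = \left(-4 + \frac{1}{85184}\right) - -2675 = \left(-4 + \frac{1}{85184}\right) + 2675 = - \frac{340735}{85184} + 2675 = \frac{227526465}{85184}$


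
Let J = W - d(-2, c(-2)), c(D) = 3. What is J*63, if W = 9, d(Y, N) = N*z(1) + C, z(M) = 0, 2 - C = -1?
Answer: 378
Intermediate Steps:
C = 3 (C = 2 - 1*(-1) = 2 + 1 = 3)
d(Y, N) = 3 (d(Y, N) = N*0 + 3 = 0 + 3 = 3)
J = 6 (J = 9 - 1*3 = 9 - 3 = 6)
J*63 = 6*63 = 378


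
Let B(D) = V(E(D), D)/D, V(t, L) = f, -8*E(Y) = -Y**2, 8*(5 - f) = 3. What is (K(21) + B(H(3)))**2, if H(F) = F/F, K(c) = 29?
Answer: 72361/64 ≈ 1130.6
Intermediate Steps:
f = 37/8 (f = 5 - 1/8*3 = 5 - 3/8 = 37/8 ≈ 4.6250)
E(Y) = Y**2/8 (E(Y) = -(-1)*Y**2/8 = Y**2/8)
V(t, L) = 37/8
H(F) = 1
B(D) = 37/(8*D)
(K(21) + B(H(3)))**2 = (29 + (37/8)/1)**2 = (29 + (37/8)*1)**2 = (29 + 37/8)**2 = (269/8)**2 = 72361/64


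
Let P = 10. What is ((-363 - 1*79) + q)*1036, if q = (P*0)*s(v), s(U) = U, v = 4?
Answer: -457912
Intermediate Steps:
q = 0 (q = (10*0)*4 = 0*4 = 0)
((-363 - 1*79) + q)*1036 = ((-363 - 1*79) + 0)*1036 = ((-363 - 79) + 0)*1036 = (-442 + 0)*1036 = -442*1036 = -457912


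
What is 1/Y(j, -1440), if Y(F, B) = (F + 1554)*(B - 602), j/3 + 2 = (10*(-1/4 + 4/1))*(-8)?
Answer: -1/1323216 ≈ -7.5573e-7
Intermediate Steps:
j = -906 (j = -6 + 3*((10*(-1/4 + 4/1))*(-8)) = -6 + 3*((10*(-1*¼ + 4*1))*(-8)) = -6 + 3*((10*(-¼ + 4))*(-8)) = -6 + 3*((10*(15/4))*(-8)) = -6 + 3*((75/2)*(-8)) = -6 + 3*(-300) = -6 - 900 = -906)
Y(F, B) = (-602 + B)*(1554 + F) (Y(F, B) = (1554 + F)*(-602 + B) = (-602 + B)*(1554 + F))
1/Y(j, -1440) = 1/(-935508 - 602*(-906) + 1554*(-1440) - 1440*(-906)) = 1/(-935508 + 545412 - 2237760 + 1304640) = 1/(-1323216) = -1/1323216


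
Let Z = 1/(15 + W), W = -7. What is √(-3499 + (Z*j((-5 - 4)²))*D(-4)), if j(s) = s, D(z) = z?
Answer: I*√14158/2 ≈ 59.494*I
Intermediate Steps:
Z = ⅛ (Z = 1/(15 - 7) = 1/8 = ⅛ ≈ 0.12500)
√(-3499 + (Z*j((-5 - 4)²))*D(-4)) = √(-3499 + ((-5 - 4)²/8)*(-4)) = √(-3499 + ((⅛)*(-9)²)*(-4)) = √(-3499 + ((⅛)*81)*(-4)) = √(-3499 + (81/8)*(-4)) = √(-3499 - 81/2) = √(-7079/2) = I*√14158/2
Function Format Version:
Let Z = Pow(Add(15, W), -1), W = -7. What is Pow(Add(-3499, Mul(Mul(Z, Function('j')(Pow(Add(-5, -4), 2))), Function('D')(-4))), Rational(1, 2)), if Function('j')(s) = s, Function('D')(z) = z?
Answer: Mul(Rational(1, 2), I, Pow(14158, Rational(1, 2))) ≈ Mul(59.494, I)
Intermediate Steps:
Z = Rational(1, 8) (Z = Pow(Add(15, -7), -1) = Pow(8, -1) = Rational(1, 8) ≈ 0.12500)
Pow(Add(-3499, Mul(Mul(Z, Function('j')(Pow(Add(-5, -4), 2))), Function('D')(-4))), Rational(1, 2)) = Pow(Add(-3499, Mul(Mul(Rational(1, 8), Pow(Add(-5, -4), 2)), -4)), Rational(1, 2)) = Pow(Add(-3499, Mul(Mul(Rational(1, 8), Pow(-9, 2)), -4)), Rational(1, 2)) = Pow(Add(-3499, Mul(Mul(Rational(1, 8), 81), -4)), Rational(1, 2)) = Pow(Add(-3499, Mul(Rational(81, 8), -4)), Rational(1, 2)) = Pow(Add(-3499, Rational(-81, 2)), Rational(1, 2)) = Pow(Rational(-7079, 2), Rational(1, 2)) = Mul(Rational(1, 2), I, Pow(14158, Rational(1, 2)))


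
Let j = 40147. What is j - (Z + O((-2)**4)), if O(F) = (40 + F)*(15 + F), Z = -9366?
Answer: 47777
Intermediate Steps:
O(F) = (15 + F)*(40 + F)
j - (Z + O((-2)**4)) = 40147 - (-9366 + (600 + ((-2)**4)**2 + 55*(-2)**4)) = 40147 - (-9366 + (600 + 16**2 + 55*16)) = 40147 - (-9366 + (600 + 256 + 880)) = 40147 - (-9366 + 1736) = 40147 - 1*(-7630) = 40147 + 7630 = 47777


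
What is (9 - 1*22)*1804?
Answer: -23452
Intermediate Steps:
(9 - 1*22)*1804 = (9 - 22)*1804 = -13*1804 = -23452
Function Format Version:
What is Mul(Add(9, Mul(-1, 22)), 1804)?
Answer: -23452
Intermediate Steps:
Mul(Add(9, Mul(-1, 22)), 1804) = Mul(Add(9, -22), 1804) = Mul(-13, 1804) = -23452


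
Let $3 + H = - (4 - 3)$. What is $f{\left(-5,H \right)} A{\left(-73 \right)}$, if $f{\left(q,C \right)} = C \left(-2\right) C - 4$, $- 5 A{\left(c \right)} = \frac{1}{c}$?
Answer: $- \frac{36}{365} \approx -0.09863$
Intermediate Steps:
$H = -4$ ($H = -3 - \left(4 - 3\right) = -3 - 1 = -4$)
$A{\left(c \right)} = - \frac{1}{5 c}$
$f{\left(q,C \right)} = -4 - 2 C^{2}$ ($f{\left(q,C \right)} = - 2 C C - 4 = - 2 C^{2} - 4 = -4 - 2 C^{2}$)
$f{\left(-5,H \right)} A{\left(-73 \right)} = \left(-4 - 2 \left(-4\right)^{2}\right) \left(- \frac{1}{5 \left(-73\right)}\right) = \left(-4 - 32\right) \left(\left(- \frac{1}{5}\right) \left(- \frac{1}{73}\right)\right) = \left(-4 - 32\right) \frac{1}{365} = \left(-36\right) \frac{1}{365} = - \frac{36}{365}$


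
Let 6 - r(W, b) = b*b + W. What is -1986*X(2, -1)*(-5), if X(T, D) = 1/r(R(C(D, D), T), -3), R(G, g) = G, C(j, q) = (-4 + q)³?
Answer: 4965/61 ≈ 81.393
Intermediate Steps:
r(W, b) = 6 - W - b² (r(W, b) = 6 - (b*b + W) = 6 - (b² + W) = 6 - (W + b²) = 6 + (-W - b²) = 6 - W - b²)
X(T, D) = 1/(-3 - (-4 + D)³) (X(T, D) = 1/(6 - (-4 + D)³ - 1*(-3)²) = 1/(6 - (-4 + D)³ - 1*9) = 1/(6 - (-4 + D)³ - 9) = 1/(-3 - (-4 + D)³))
-1986*X(2, -1)*(-5) = -1986*(-1/(3 + (-4 - 1)³))*(-5) = -1986*(-1/(3 + (-5)³))*(-5) = -1986*(-1/(3 - 125))*(-5) = -1986*(-1/(-122))*(-5) = -1986*(-1*(-1/122))*(-5) = -993*(-5)/61 = -1986*(-5/122) = 4965/61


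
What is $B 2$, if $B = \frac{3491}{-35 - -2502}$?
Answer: $\frac{6982}{2467} \approx 2.8302$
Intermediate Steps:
$B = \frac{3491}{2467}$ ($B = \frac{3491}{-35 + 2502} = \frac{3491}{2467} \approx 1.4151$)
$B 2 = \frac{3491}{2467} \cdot 2 = \frac{6982}{2467}$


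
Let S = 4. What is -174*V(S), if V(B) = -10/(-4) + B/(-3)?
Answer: -203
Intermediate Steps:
V(B) = 5/2 - B/3 (V(B) = -10*(-1/4) + B*(-1/3) = 5/2 - B/3)
-174*V(S) = -174*(5/2 - 1/3*4) = -174*(5/2 - 4/3) = -174*7/6 = -203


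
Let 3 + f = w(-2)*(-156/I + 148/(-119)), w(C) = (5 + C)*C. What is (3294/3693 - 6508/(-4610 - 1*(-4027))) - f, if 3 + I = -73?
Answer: 32304720263/1622658653 ≈ 19.909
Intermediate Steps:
I = -76 (I = -3 - 73 = -76)
w(C) = C*(5 + C)
f = -17757/2261 (f = -3 + (-2*(5 - 2))*(-156/(-76) + 148/(-119)) = -3 + (-2*3)*(-156*(-1/76) + 148*(-1/119)) = -3 - 6*(39/19 - 148/119) = -3 - 6*1829/2261 = -3 - 10974/2261 = -17757/2261 ≈ -7.8536)
(3294/3693 - 6508/(-4610 - 1*(-4027))) - f = (3294/3693 - 6508/(-4610 - 1*(-4027))) - 1*(-17757/2261) = (3294*(1/3693) - 6508/(-4610 + 4027)) + 17757/2261 = (1098/1231 - 6508/(-583)) + 17757/2261 = (1098/1231 - 6508*(-1/583)) + 17757/2261 = (1098/1231 + 6508/583) + 17757/2261 = 8651482/717673 + 17757/2261 = 32304720263/1622658653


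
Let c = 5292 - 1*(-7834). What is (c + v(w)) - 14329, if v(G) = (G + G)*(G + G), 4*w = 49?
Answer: -2411/4 ≈ -602.75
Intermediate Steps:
w = 49/4 (w = (¼)*49 = 49/4 ≈ 12.250)
c = 13126 (c = 5292 + 7834 = 13126)
v(G) = 4*G² (v(G) = (2*G)*(2*G) = 4*G²)
(c + v(w)) - 14329 = (13126 + 4*(49/4)²) - 14329 = (13126 + 4*(2401/16)) - 14329 = (13126 + 2401/4) - 14329 = 54905/4 - 14329 = -2411/4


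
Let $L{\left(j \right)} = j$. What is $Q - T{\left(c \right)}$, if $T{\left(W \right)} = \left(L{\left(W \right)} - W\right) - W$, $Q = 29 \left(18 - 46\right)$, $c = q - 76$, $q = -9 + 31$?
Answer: $-866$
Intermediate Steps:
$q = 22$
$c = -54$ ($c = 22 - 76 = -54$)
$Q = -812$ ($Q = 29 \left(-28\right) = -812$)
$T{\left(W \right)} = - W$ ($T{\left(W \right)} = \left(W - W\right) - W = 0 - W = - W$)
$Q - T{\left(c \right)} = -812 - \left(-1\right) \left(-54\right) = -812 - 54 = -866$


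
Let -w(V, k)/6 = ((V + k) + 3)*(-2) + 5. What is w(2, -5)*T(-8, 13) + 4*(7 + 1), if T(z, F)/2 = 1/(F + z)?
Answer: 20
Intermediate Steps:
T(z, F) = 2/(F + z)
w(V, k) = 6 + 12*V + 12*k (w(V, k) = -6*(((V + k) + 3)*(-2) + 5) = -6*((3 + V + k)*(-2) + 5) = -6*((-6 - 2*V - 2*k) + 5) = -6*(-1 - 2*V - 2*k) = 6 + 12*V + 12*k)
w(2, -5)*T(-8, 13) + 4*(7 + 1) = (6 + 12*2 + 12*(-5))*(2/(13 - 8)) + 4*(7 + 1) = (6 + 24 - 60)*(2/5) + 4*8 = -60/5 + 32 = -30*⅖ + 32 = -12 + 32 = 20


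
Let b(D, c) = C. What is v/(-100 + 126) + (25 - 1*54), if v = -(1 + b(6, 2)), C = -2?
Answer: -753/26 ≈ -28.962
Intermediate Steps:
b(D, c) = -2
v = 1 (v = -(1 - 2) = -1*(-1) = 1)
v/(-100 + 126) + (25 - 1*54) = 1/(-100 + 126) + (25 - 1*54) = 1/26 + (25 - 54) = 1*(1/26) - 29 = 1/26 - 29 = -753/26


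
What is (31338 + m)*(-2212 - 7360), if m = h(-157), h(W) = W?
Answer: -298464532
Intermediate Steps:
m = -157
(31338 + m)*(-2212 - 7360) = (31338 - 157)*(-2212 - 7360) = 31181*(-9572) = -298464532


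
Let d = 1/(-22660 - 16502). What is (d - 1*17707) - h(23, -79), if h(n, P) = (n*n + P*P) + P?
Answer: -955474477/39162 ≈ -24398.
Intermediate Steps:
h(n, P) = P + P² + n² (h(n, P) = (n² + P²) + P = (P² + n²) + P = P + P² + n²)
d = -1/39162 (d = 1/(-39162) = -1/39162 ≈ -2.5535e-5)
(d - 1*17707) - h(23, -79) = (-1/39162 - 1*17707) - (-79 + (-79)² + 23²) = (-1/39162 - 17707) - (-79 + 6241 + 529) = -693441535/39162 - 1*6691 = -693441535/39162 - 6691 = -955474477/39162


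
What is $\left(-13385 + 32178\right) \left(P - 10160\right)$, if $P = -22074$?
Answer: $-605773562$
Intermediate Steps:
$\left(-13385 + 32178\right) \left(P - 10160\right) = \left(-13385 + 32178\right) \left(-22074 - 10160\right) = 18793 \left(-32234\right) = -605773562$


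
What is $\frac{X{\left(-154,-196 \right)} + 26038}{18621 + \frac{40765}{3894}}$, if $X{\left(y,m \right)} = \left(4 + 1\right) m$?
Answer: $\frac{97575852}{72550939} \approx 1.3449$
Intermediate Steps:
$X{\left(y,m \right)} = 5 m$
$\frac{X{\left(-154,-196 \right)} + 26038}{18621 + \frac{40765}{3894}} = \frac{5 \left(-196\right) + 26038}{18621 + \frac{40765}{3894}} = \frac{-980 + 26038}{18621 + 40765 \cdot \frac{1}{3894}} = \frac{25058}{18621 + \frac{40765}{3894}} = \frac{25058}{\frac{72550939}{3894}} = 25058 \cdot \frac{3894}{72550939} = \frac{97575852}{72550939}$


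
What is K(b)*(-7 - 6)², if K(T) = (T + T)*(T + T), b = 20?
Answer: 270400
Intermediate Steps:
K(T) = 4*T² (K(T) = (2*T)*(2*T) = 4*T²)
K(b)*(-7 - 6)² = (4*20²)*(-7 - 6)² = (4*400)*(-13)² = 1600*169 = 270400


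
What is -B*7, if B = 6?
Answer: -42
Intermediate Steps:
-B*7 = -1*6*7 = -6*7 = -42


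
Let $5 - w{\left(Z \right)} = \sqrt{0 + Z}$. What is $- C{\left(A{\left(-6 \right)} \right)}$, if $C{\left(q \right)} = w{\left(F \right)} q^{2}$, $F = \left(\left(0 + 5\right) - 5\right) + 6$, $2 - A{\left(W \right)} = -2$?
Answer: $-80 + 16 \sqrt{6} \approx -40.808$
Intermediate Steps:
$A{\left(W \right)} = 4$ ($A{\left(W \right)} = 2 - -2 = 2 + 2 = 4$)
$F = 6$ ($F = \left(5 - 5\right) + 6 = 0 + 6 = 6$)
$w{\left(Z \right)} = 5 - \sqrt{Z}$ ($w{\left(Z \right)} = 5 - \sqrt{0 + Z} = 5 - \sqrt{Z}$)
$C{\left(q \right)} = q^{2} \left(5 - \sqrt{6}\right)$ ($C{\left(q \right)} = \left(5 - \sqrt{6}\right) q^{2} = q^{2} \left(5 - \sqrt{6}\right)$)
$- C{\left(A{\left(-6 \right)} \right)} = - 4^{2} \left(5 - \sqrt{6}\right) = - 16 \left(5 - \sqrt{6}\right) = - (80 - 16 \sqrt{6}) = -80 + 16 \sqrt{6}$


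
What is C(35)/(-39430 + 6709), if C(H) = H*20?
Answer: -700/32721 ≈ -0.021393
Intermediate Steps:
C(H) = 20*H
C(35)/(-39430 + 6709) = (20*35)/(-39430 + 6709) = 700/(-32721) = 700*(-1/32721) = -700/32721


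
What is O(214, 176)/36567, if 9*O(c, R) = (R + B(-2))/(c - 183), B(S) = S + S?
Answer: 172/10202193 ≈ 1.6859e-5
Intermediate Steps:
B(S) = 2*S
O(c, R) = (-4 + R)/(9*(-183 + c)) (O(c, R) = ((R + 2*(-2))/(c - 183))/9 = ((R - 4)/(-183 + c))/9 = ((-4 + R)/(-183 + c))/9 = (-4 + R)/(9*(-183 + c)))
O(214, 176)/36567 = ((-4 + 176)/(9*(-183 + 214)))/36567 = ((1/9)*172/31)*(1/36567) = ((1/9)*(1/31)*172)*(1/36567) = (172/279)*(1/36567) = 172/10202193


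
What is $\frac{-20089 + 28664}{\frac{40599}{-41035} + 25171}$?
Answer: $\frac{50267875}{147550198} \approx 0.34068$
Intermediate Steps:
$\frac{-20089 + 28664}{\frac{40599}{-41035} + 25171} = \frac{8575}{40599 \left(- \frac{1}{41035}\right) + 25171} = \frac{8575}{- \frac{40599}{41035} + 25171} = \frac{8575}{\frac{1032851386}{41035}} = 8575 \cdot \frac{41035}{1032851386} = \frac{50267875}{147550198}$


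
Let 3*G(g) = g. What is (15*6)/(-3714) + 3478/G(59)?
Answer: 6457761/36521 ≈ 176.82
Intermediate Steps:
G(g) = g/3
(15*6)/(-3714) + 3478/G(59) = (15*6)/(-3714) + 3478/(((⅓)*59)) = 90*(-1/3714) + 3478/(59/3) = -15/619 + 3478*(3/59) = -15/619 + 10434/59 = 6457761/36521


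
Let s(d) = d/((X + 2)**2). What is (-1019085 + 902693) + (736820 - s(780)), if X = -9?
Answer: 30400192/49 ≈ 6.2041e+5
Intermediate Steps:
s(d) = d/49 (s(d) = d/((-9 + 2)**2) = d/((-7)**2) = d/49)
(-1019085 + 902693) + (736820 - s(780)) = (-1019085 + 902693) + (736820 - 780/49) = -116392 + (736820 - 1*780/49) = -116392 + (736820 - 780/49) = -116392 + 36103400/49 = 30400192/49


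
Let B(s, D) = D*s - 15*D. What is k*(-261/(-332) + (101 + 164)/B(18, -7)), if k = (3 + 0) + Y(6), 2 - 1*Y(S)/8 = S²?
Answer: 22192231/6972 ≈ 3183.1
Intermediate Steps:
Y(S) = 16 - 8*S²
B(s, D) = -15*D + D*s
k = -269 (k = (3 + 0) + (16 - 8*6²) = 3 + (16 - 8*36) = 3 + (16 - 288) = 3 - 272 = -269)
k*(-261/(-332) + (101 + 164)/B(18, -7)) = -269*(-261/(-332) + (101 + 164)/((-7*(-15 + 18)))) = -269*(-261*(-1/332) + 265/((-7*3))) = -269*(261/332 + 265/(-21)) = -269*(261/332 + 265*(-1/21)) = -269*(261/332 - 265/21) = -269*(-82499/6972) = 22192231/6972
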